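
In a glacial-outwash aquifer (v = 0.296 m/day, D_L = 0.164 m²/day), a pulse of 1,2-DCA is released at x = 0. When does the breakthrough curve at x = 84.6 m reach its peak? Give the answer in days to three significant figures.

284 days

For the 1D instantaneous-source solution, setting ∂C/∂t = 0 at fixed x gives v²t² + 2Dt − x² = 0, so t = (√(D² + v²x²) − D)/v².
√(D² + v²x²) = √(0.164² + 0.296² × 84.6²) = 25.04; v² = 0.087616.
t = (25.04 − 0.164)/0.087616 = 284 days (vs. the pure-advection estimate x/v = 286 d).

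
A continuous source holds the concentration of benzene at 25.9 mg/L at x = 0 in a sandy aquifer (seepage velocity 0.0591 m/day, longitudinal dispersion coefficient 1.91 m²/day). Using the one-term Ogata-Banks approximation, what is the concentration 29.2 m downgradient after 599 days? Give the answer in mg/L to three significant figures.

14.3 mg/L

For a continuous step input, C/C₀ ≈ ½·erfc((x−vt)/(2√(Dt))).
vt = 0.0591 × 599 = 35.4009 m and 2√(Dt) = 2√(1.91 × 599) = 67.65 m.
Argument (x−vt)/(2√(Dt)) = (29.2 − 35.4009)/67.65 = -0.09166; ½·erfc(-0.09166) = 0.5516.
C = 25.9 × 0.5516 = 14.3 mg/L.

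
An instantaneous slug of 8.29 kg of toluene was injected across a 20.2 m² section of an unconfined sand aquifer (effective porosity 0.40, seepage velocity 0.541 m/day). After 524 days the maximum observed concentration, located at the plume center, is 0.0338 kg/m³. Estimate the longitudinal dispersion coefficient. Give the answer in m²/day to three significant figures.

0.140 m²/day

At the plume center C_max = M/(n_e·A·√(4πDt)), so D = M²/(4πt·(n_e·A·C_max)²).
n_e·A·C_max = 0.40 × 20.2 × 0.0338 = 0.2731 kg/m.
D = 8.29²/(4π × 524 × 0.2731²) = 0.140 m²/day.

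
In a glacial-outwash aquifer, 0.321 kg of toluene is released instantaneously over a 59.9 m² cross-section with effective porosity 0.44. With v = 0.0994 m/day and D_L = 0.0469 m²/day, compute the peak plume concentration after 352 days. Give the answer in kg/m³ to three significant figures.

0.000846 kg/m³

The peak of an instantaneous 1D plume sits at x = vt; there the Gaussian factor is 1 and C_max = M/(n_e·A·√(4πDt)), where n_e·A is the pore area the mass is dissolved in.
√(4πDt) = √(4π × 0.0469 × 352) = 14.40 m, so C_max = 0.321/(0.44 × 59.9 × 14.40) = 0.000846 kg/m³.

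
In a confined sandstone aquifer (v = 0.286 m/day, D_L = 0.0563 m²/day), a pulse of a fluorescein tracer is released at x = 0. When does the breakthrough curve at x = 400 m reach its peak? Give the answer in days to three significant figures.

For the 1D instantaneous-source solution, setting ∂C/∂t = 0 at fixed x gives v²t² + 2Dt − x² = 0, so t = (√(D² + v²x²) − D)/v².
√(D² + v²x²) = √(0.0563² + 0.286² × 400²) = 114.4; v² = 0.081796.
t = (114.4 − 0.0563)/0.081796 = 1400 days (vs. the pure-advection estimate x/v = 1400 d).

1400 days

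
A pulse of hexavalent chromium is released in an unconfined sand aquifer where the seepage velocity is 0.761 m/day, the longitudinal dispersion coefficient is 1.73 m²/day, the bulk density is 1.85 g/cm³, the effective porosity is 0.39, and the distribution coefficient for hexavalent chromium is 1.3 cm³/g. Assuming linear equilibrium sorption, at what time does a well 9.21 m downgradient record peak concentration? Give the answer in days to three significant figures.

67.9 days

Retardation factor R = 1 + ρ_b·K_d/n = 1 + 1.85 × 1.3/0.39 = 7.167.
Sorption retards both mechanisms: v_R = v/R = 0.1062 m/day, D_R = D/R = 0.2414 m²/day.
Peak time from v_R²t² + 2D_R t − x² = 0: t = (√(D_R² + v_R²x²) − D_R)/v_R².
√(D_R² + v_R²x²) = √(0.2414² + 0.1062² × 9.21²) = 1.007; v_R² = 0.01128.
t = (1.007 − 0.2414)/0.01128 = 67.9 days.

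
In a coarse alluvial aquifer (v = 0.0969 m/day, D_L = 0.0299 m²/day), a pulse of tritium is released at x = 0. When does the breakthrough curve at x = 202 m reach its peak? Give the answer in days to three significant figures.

2080 days

For the 1D instantaneous-source solution, setting ∂C/∂t = 0 at fixed x gives v²t² + 2Dt − x² = 0, so t = (√(D² + v²x²) − D)/v².
√(D² + v²x²) = √(0.0299² + 0.0969² × 202²) = 19.57; v² = 0.00938961.
t = (19.57 − 0.0299)/0.00938961 = 2080 days (vs. the pure-advection estimate x/v = 2080 d).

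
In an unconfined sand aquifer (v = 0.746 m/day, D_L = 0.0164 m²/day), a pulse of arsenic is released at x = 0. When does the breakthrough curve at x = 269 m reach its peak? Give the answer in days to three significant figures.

361 days

For the 1D instantaneous-source solution, setting ∂C/∂t = 0 at fixed x gives v²t² + 2Dt − x² = 0, so t = (√(D² + v²x²) − D)/v².
√(D² + v²x²) = √(0.0164² + 0.746² × 269²) = 200.7; v² = 0.556516.
t = (200.7 − 0.0164)/0.556516 = 361 days (vs. the pure-advection estimate x/v = 361 d).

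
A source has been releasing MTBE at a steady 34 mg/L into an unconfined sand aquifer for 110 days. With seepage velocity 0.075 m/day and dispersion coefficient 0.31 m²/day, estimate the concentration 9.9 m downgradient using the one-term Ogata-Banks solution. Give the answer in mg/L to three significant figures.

14.3 mg/L

For a continuous step input, C/C₀ ≈ ½·erfc((x−vt)/(2√(Dt))).
vt = 0.075 × 110 = 8.25 m and 2√(Dt) = 2√(0.31 × 110) = 11.68 m.
Argument (x−vt)/(2√(Dt)) = (9.9 − 8.25)/11.68 = 0.1413; ½·erfc(0.1413) = 0.4208.
C = 34 × 0.4208 = 14.3 mg/L.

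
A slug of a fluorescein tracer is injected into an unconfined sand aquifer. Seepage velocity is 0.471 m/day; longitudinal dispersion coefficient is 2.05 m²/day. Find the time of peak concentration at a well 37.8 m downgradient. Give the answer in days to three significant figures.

71.5 days

For the 1D instantaneous-source solution, setting ∂C/∂t = 0 at fixed x gives v²t² + 2Dt − x² = 0, so t = (√(D² + v²x²) − D)/v².
√(D² + v²x²) = √(2.05² + 0.471² × 37.8²) = 17.92; v² = 0.221841.
t = (17.92 − 2.05)/0.221841 = 71.5 days (vs. the pure-advection estimate x/v = 80.3 d).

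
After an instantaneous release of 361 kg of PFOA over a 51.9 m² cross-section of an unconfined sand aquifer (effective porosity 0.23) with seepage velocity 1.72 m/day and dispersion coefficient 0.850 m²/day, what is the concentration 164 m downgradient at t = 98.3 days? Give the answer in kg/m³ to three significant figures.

For an instantaneous plane source, C(x,t) = M/(n_e·A·√(4πDt)) · exp(−(x−vt)²/(4Dt)), with n_e·A the pore (flow) area.
Plume center vt = 1.72 × 98.3 = 169.076 m, so the well at 164 m is 5.076 m upgradient of the peak.
√(4πDt) = 32.40 m, giving peak height M/(n_e·A·√(4πDt)) = 361/(0.23 × 51.9 × 32.40) = 0.9334 kg/m³.
(x−vt)²/(4Dt) = (-5.076)²/(4 × 0.850 × 98.3) = 0.07709; exp(−0.07709) = 0.9258.
C = 0.9334 × 0.9258 = 0.864 kg/m³.

0.864 kg/m³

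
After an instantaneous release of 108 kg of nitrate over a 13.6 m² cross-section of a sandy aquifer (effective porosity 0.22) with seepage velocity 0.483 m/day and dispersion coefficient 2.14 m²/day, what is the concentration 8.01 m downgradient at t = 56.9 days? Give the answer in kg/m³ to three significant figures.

For an instantaneous plane source, C(x,t) = M/(n_e·A·√(4πDt)) · exp(−(x−vt)²/(4Dt)), with n_e·A the pore (flow) area.
Plume center vt = 0.483 × 56.9 = 27.4827 m, so the well at 8.01 m is 19.4727 m upgradient of the peak.
√(4πDt) = 39.12 m, giving peak height M/(n_e·A·√(4πDt)) = 108/(0.22 × 13.6 × 39.12) = 0.9227 kg/m³.
(x−vt)²/(4Dt) = (-19.4727)²/(4 × 2.14 × 56.9) = 0.7785; exp(−0.7785) = 0.4591.
C = 0.9227 × 0.4591 = 0.424 kg/m³.

0.424 kg/m³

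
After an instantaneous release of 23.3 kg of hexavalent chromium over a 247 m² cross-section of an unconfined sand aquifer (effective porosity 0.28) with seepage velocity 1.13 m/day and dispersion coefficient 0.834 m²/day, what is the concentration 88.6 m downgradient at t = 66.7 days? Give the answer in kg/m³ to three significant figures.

For an instantaneous plane source, C(x,t) = M/(n_e·A·√(4πDt)) · exp(−(x−vt)²/(4Dt)), with n_e·A the pore (flow) area.
Plume center vt = 1.13 × 66.7 = 75.371 m, so the well at 88.6 m is 13.229 m downgradient of the peak.
√(4πDt) = 26.44 m, giving peak height M/(n_e·A·√(4πDt)) = 23.3/(0.28 × 247 × 26.44) = 0.01274 kg/m³.
(x−vt)²/(4Dt) = (13.229)²/(4 × 0.834 × 66.7) = 0.7865; exp(−0.7865) = 0.4554.
C = 0.01274 × 0.4554 = 0.00580 kg/m³.

0.00580 kg/m³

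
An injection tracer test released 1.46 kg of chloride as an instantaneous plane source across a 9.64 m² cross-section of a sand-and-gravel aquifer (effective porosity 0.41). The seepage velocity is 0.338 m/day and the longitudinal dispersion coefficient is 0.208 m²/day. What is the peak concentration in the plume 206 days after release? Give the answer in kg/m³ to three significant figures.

0.0159 kg/m³

The peak of an instantaneous 1D plume sits at x = vt; there the Gaussian factor is 1 and C_max = M/(n_e·A·√(4πDt)), where n_e·A is the pore area the mass is dissolved in.
√(4πDt) = √(4π × 0.208 × 206) = 23.20 m, so C_max = 1.46/(0.41 × 9.64 × 23.20) = 0.0159 kg/m³.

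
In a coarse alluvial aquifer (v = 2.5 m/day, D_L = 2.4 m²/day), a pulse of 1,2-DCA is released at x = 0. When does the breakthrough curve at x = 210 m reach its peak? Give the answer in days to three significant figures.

For the 1D instantaneous-source solution, setting ∂C/∂t = 0 at fixed x gives v²t² + 2Dt − x² = 0, so t = (√(D² + v²x²) − D)/v².
√(D² + v²x²) = √(2.4² + 2.5² × 210²) = 525.0; v² = 6.25.
t = (525.0 − 2.4)/6.25 = 83.6 days (vs. the pure-advection estimate x/v = 84.0 d).

83.6 days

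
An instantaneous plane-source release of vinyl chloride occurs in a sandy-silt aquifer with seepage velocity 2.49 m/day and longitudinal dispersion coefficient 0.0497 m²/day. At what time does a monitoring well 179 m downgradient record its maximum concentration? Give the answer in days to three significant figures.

For the 1D instantaneous-source solution, setting ∂C/∂t = 0 at fixed x gives v²t² + 2Dt − x² = 0, so t = (√(D² + v²x²) − D)/v².
√(D² + v²x²) = √(0.0497² + 2.49² × 179²) = 445.7; v² = 6.2001.
t = (445.7 − 0.0497)/6.2001 = 71.9 days (vs. the pure-advection estimate x/v = 71.9 d).

71.9 days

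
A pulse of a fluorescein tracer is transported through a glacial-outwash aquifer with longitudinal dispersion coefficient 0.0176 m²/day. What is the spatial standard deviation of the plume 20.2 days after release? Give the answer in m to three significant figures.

Dispersive spreading gives a Gaussian with σ² = 2Dt; advection only shifts the center.
σ = √(2 × 0.0176 × 20.2) = 0.843 m.

0.843 m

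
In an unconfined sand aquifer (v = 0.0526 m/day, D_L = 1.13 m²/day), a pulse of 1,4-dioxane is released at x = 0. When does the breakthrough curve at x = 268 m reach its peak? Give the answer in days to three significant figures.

4700 days

For the 1D instantaneous-source solution, setting ∂C/∂t = 0 at fixed x gives v²t² + 2Dt − x² = 0, so t = (√(D² + v²x²) − D)/v².
√(D² + v²x²) = √(1.13² + 0.0526² × 268²) = 14.14; v² = 0.00276676.
t = (14.14 − 1.13)/0.00276676 = 4700 days (vs. the pure-advection estimate x/v = 5100 d).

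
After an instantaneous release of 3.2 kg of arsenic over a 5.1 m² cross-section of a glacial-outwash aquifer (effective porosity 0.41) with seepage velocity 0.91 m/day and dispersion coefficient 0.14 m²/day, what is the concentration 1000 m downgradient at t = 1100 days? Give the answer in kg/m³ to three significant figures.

0.0347 kg/m³

For an instantaneous plane source, C(x,t) = M/(n_e·A·√(4πDt)) · exp(−(x−vt)²/(4Dt)), with n_e·A the pore (flow) area.
Plume center vt = 0.91 × 1100 = 1001 m, so the well at 1000 m is 1 m upgradient of the peak.
√(4πDt) = 43.99 m, giving peak height M/(n_e·A·√(4πDt)) = 3.2/(0.41 × 5.1 × 43.99) = 0.03479 kg/m³.
(x−vt)²/(4Dt) = (-1)²/(4 × 0.14 × 1100) = 0.001623; exp(−0.001623) = 0.9984.
C = 0.03479 × 0.9984 = 0.0347 kg/m³.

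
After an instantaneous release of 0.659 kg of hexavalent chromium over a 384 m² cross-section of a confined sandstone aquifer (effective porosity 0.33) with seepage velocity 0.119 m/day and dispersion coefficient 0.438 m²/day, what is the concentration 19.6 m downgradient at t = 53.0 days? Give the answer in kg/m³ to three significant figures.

For an instantaneous plane source, C(x,t) = M/(n_e·A·√(4πDt)) · exp(−(x−vt)²/(4Dt)), with n_e·A the pore (flow) area.
Plume center vt = 0.119 × 53.0 = 6.307 m, so the well at 19.6 m is 13.293 m downgradient of the peak.
√(4πDt) = 17.08 m, giving peak height M/(n_e·A·√(4πDt)) = 0.659/(0.33 × 384 × 17.08) = 0.0003045 kg/m³.
(x−vt)²/(4Dt) = (13.293)²/(4 × 0.438 × 53.0) = 1.903; exp(−1.903) = 0.1491.
C = 0.0003045 × 0.1491 = 4.54e-05 kg/m³.

4.54e-05 kg/m³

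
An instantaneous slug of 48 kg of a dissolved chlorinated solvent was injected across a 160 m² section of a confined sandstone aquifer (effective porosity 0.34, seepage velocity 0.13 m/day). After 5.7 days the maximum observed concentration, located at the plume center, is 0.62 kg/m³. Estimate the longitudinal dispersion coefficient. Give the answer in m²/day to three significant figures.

0.0283 m²/day

At the plume center C_max = M/(n_e·A·√(4πDt)), so D = M²/(4πt·(n_e·A·C_max)²).
n_e·A·C_max = 0.34 × 160 × 0.62 = 33.73 kg/m.
D = 48²/(4π × 5.7 × 33.73²) = 0.0283 m²/day.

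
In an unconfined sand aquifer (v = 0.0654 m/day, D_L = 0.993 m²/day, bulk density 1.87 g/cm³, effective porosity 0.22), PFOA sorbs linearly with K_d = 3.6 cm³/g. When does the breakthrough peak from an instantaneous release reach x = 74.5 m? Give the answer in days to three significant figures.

Retardation factor R = 1 + ρ_b·K_d/n = 1 + 1.87 × 3.6/0.22 = 31.60.
Sorption retards both mechanisms: v_R = v/R = 0.002070 m/day, D_R = D/R = 0.03142 m²/day.
Peak time from v_R²t² + 2D_R t − x² = 0: t = (√(D_R² + v_R²x²) − D_R)/v_R².
√(D_R² + v_R²x²) = √(0.03142² + 0.002070² × 74.5²) = 0.1574; v_R² = 4.285e-06.
t = (0.1574 − 0.03142)/4.285e-06 = 29400 days.

29400 days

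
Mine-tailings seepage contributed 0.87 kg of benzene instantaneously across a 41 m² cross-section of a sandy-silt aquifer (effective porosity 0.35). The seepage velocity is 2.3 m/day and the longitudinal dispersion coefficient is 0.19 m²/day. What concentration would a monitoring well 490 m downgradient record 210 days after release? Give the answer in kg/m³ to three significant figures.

For an instantaneous plane source, C(x,t) = M/(n_e·A·√(4πDt)) · exp(−(x−vt)²/(4Dt)), with n_e·A the pore (flow) area.
Plume center vt = 2.3 × 210 = 483 m, so the well at 490 m is 7 m downgradient of the peak.
√(4πDt) = 22.39 m, giving peak height M/(n_e·A·√(4πDt)) = 0.87/(0.35 × 41 × 22.39) = 0.002708 kg/m³.
(x−vt)²/(4Dt) = (7)²/(4 × 0.19 × 210) = 0.3070; exp(−0.3070) = 0.7357.
C = 0.002708 × 0.7357 = 0.00199 kg/m³.

0.00199 kg/m³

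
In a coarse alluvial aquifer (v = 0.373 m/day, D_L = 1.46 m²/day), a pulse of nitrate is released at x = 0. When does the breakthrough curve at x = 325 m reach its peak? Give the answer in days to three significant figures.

For the 1D instantaneous-source solution, setting ∂C/∂t = 0 at fixed x gives v²t² + 2Dt − x² = 0, so t = (√(D² + v²x²) − D)/v².
√(D² + v²x²) = √(1.46² + 0.373² × 325²) = 121.2; v² = 0.139129.
t = (121.2 − 1.46)/0.139129 = 861 days (vs. the pure-advection estimate x/v = 871 d).

861 days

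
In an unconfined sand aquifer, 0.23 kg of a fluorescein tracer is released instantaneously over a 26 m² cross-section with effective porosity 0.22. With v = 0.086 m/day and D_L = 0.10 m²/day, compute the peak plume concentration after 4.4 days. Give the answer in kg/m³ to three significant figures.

0.0171 kg/m³

The peak of an instantaneous 1D plume sits at x = vt; there the Gaussian factor is 1 and C_max = M/(n_e·A·√(4πDt)), where n_e·A is the pore area the mass is dissolved in.
√(4πDt) = √(4π × 0.10 × 4.4) = 2.351 m, so C_max = 0.23/(0.22 × 26 × 2.351) = 0.0171 kg/m³.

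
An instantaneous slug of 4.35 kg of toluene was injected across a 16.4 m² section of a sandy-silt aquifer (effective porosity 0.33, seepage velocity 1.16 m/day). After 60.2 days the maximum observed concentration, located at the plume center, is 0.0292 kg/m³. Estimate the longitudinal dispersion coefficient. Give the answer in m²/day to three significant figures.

1.00 m²/day

At the plume center C_max = M/(n_e·A·√(4πDt)), so D = M²/(4πt·(n_e·A·C_max)²).
n_e·A·C_max = 0.33 × 16.4 × 0.0292 = 0.1580 kg/m.
D = 4.35²/(4π × 60.2 × 0.1580²) = 1.00 m²/day.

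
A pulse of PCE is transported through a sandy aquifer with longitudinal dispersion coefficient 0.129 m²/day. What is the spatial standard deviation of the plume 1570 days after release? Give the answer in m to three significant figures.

Dispersive spreading gives a Gaussian with σ² = 2Dt; advection only shifts the center.
σ = √(2 × 0.129 × 1570) = 20.1 m.

20.1 m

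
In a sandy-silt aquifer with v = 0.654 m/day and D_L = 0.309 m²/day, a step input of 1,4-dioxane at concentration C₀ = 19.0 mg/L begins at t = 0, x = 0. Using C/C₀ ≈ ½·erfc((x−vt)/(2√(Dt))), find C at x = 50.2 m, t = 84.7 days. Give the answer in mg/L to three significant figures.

For a continuous step input, C/C₀ ≈ ½·erfc((x−vt)/(2√(Dt))).
vt = 0.654 × 84.7 = 55.3938 m and 2√(Dt) = 2√(0.309 × 84.7) = 10.23 m.
Argument (x−vt)/(2√(Dt)) = (50.2 − 55.3938)/10.23 = -0.5077; ½·erfc(-0.5077) = 0.7636.
C = 19.0 × 0.7636 = 14.5 mg/L.

14.5 mg/L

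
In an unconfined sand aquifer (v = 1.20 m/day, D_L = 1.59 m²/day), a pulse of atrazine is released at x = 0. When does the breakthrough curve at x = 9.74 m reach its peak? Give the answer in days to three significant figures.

7.09 days

For the 1D instantaneous-source solution, setting ∂C/∂t = 0 at fixed x gives v²t² + 2Dt − x² = 0, so t = (√(D² + v²x²) − D)/v².
√(D² + v²x²) = √(1.59² + 1.20² × 9.74²) = 11.80; v² = 1.44.
t = (11.80 − 1.59)/1.44 = 7.09 days (vs. the pure-advection estimate x/v = 8.12 d).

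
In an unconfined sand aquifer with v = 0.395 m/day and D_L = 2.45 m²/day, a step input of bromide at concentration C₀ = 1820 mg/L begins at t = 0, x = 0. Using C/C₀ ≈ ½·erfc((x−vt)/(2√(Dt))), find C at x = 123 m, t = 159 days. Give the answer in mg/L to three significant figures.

For a continuous step input, C/C₀ ≈ ½·erfc((x−vt)/(2√(Dt))).
vt = 0.395 × 159 = 62.805 m and 2√(Dt) = 2√(2.45 × 159) = 39.47 m.
Argument (x−vt)/(2√(Dt)) = (123 − 62.805)/39.47 = 1.525; ½·erfc(1.525) = 0.01552.
C = 1820 × 0.01552 = 28.2 mg/L.

28.2 mg/L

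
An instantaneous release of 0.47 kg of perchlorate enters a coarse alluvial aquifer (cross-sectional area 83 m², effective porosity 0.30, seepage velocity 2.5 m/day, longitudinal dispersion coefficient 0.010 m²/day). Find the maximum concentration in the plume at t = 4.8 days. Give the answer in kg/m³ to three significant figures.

The peak of an instantaneous 1D plume sits at x = vt; there the Gaussian factor is 1 and C_max = M/(n_e·A·√(4πDt)), where n_e·A is the pore area the mass is dissolved in.
√(4πDt) = √(4π × 0.010 × 4.8) = 0.7767 m, so C_max = 0.47/(0.30 × 83 × 0.7767) = 0.0243 kg/m³.

0.0243 kg/m³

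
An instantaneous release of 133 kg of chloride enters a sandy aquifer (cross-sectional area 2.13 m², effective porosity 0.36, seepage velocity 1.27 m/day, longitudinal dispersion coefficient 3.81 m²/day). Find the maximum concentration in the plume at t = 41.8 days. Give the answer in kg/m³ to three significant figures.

3.88 kg/m³

The peak of an instantaneous 1D plume sits at x = vt; there the Gaussian factor is 1 and C_max = M/(n_e·A·√(4πDt)), where n_e·A is the pore area the mass is dissolved in.
√(4πDt) = √(4π × 3.81 × 41.8) = 44.74 m, so C_max = 133/(0.36 × 2.13 × 44.74) = 3.88 kg/m³.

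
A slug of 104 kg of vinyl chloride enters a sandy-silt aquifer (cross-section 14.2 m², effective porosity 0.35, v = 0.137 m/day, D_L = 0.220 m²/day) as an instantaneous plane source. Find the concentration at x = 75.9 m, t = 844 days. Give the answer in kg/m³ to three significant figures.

For an instantaneous plane source, C(x,t) = M/(n_e·A·√(4πDt)) · exp(−(x−vt)²/(4Dt)), with n_e·A the pore (flow) area.
Plume center vt = 0.137 × 844 = 115.628 m, so the well at 75.9 m is 39.728 m upgradient of the peak.
√(4πDt) = 48.30 m, giving peak height M/(n_e·A·√(4πDt)) = 104/(0.35 × 14.2 × 48.30) = 0.4332 kg/m³.
(x−vt)²/(4Dt) = (-39.728)²/(4 × 0.220 × 844) = 2.125; exp(−2.125) = 0.1194.
C = 0.4332 × 0.1194 = 0.0517 kg/m³.

0.0517 kg/m³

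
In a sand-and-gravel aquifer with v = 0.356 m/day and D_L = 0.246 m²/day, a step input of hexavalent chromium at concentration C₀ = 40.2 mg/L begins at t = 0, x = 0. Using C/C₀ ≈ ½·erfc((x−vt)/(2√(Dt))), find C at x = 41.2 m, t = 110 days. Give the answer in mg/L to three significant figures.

For a continuous step input, C/C₀ ≈ ½·erfc((x−vt)/(2√(Dt))).
vt = 0.356 × 110 = 39.16 m and 2√(Dt) = 2√(0.246 × 110) = 10.40 m.
Argument (x−vt)/(2√(Dt)) = (41.2 − 39.16)/10.40 = 0.1962; ½·erfc(0.1962) = 0.3907.
C = 40.2 × 0.3907 = 15.7 mg/L.

15.7 mg/L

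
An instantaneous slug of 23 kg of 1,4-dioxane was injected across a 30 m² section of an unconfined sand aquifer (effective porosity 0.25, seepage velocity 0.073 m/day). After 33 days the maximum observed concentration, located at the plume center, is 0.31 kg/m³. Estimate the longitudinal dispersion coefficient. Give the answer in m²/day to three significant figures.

At the plume center C_max = M/(n_e·A·√(4πDt)), so D = M²/(4πt·(n_e·A·C_max)²).
n_e·A·C_max = 0.25 × 30 × 0.31 = 2.325 kg/m.
D = 23²/(4π × 33 × 2.325²) = 0.236 m²/day.

0.236 m²/day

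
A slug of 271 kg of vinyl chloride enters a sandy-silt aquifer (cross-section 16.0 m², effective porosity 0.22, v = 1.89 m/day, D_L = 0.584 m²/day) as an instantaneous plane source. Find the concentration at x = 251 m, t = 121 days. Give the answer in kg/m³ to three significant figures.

0.444 kg/m³

For an instantaneous plane source, C(x,t) = M/(n_e·A·√(4πDt)) · exp(−(x−vt)²/(4Dt)), with n_e·A the pore (flow) area.
Plume center vt = 1.89 × 121 = 228.69 m, so the well at 251 m is 22.31 m downgradient of the peak.
√(4πDt) = 29.80 m, giving peak height M/(n_e·A·√(4πDt)) = 271/(0.22 × 16.0 × 29.80) = 2.584 kg/m³.
(x−vt)²/(4Dt) = (22.31)²/(4 × 0.584 × 121) = 1.761; exp(−1.761) = 0.1719.
C = 2.584 × 0.1719 = 0.444 kg/m³.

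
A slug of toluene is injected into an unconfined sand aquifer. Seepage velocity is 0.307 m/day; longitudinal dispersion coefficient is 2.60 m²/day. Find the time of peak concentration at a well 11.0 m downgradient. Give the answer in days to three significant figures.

17.6 days

For the 1D instantaneous-source solution, setting ∂C/∂t = 0 at fixed x gives v²t² + 2Dt − x² = 0, so t = (√(D² + v²x²) − D)/v².
√(D² + v²x²) = √(2.60² + 0.307² × 11.0²) = 4.262; v² = 0.094249.
t = (4.262 − 2.60)/0.094249 = 17.6 days (vs. the pure-advection estimate x/v = 35.8 d).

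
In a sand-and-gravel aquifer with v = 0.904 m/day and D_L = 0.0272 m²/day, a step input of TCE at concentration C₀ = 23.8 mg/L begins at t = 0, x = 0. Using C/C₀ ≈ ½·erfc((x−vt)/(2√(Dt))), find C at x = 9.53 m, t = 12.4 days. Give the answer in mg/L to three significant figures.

23.3 mg/L

For a continuous step input, C/C₀ ≈ ½·erfc((x−vt)/(2√(Dt))).
vt = 0.904 × 12.4 = 11.2096 m and 2√(Dt) = 2√(0.0272 × 12.4) = 1.162 m.
Argument (x−vt)/(2√(Dt)) = (9.53 − 11.2096)/1.162 = -1.445; ½·erfc(-1.445) = 0.9795.
C = 23.8 × 0.9795 = 23.3 mg/L.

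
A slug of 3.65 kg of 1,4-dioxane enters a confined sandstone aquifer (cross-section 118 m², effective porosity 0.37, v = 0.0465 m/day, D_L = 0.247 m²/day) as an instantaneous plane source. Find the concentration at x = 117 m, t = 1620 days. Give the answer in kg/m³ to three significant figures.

0.000398 kg/m³

For an instantaneous plane source, C(x,t) = M/(n_e·A·√(4πDt)) · exp(−(x−vt)²/(4Dt)), with n_e·A the pore (flow) area.
Plume center vt = 0.0465 × 1620 = 75.33 m, so the well at 117 m is 41.67 m downgradient of the peak.
√(4πDt) = 70.91 m, giving peak height M/(n_e·A·√(4πDt)) = 3.65/(0.37 × 118 × 70.91) = 0.001179 kg/m³.
(x−vt)²/(4Dt) = (41.67)²/(4 × 0.247 × 1620) = 1.085; exp(−1.085) = 0.3379.
C = 0.001179 × 0.3379 = 0.000398 kg/m³.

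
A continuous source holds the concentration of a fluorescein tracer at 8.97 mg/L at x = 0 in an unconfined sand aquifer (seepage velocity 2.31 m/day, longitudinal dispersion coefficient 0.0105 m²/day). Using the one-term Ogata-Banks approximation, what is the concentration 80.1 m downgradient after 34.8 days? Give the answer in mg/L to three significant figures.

For a continuous step input, C/C₀ ≈ ½·erfc((x−vt)/(2√(Dt))).
vt = 2.31 × 34.8 = 80.388 m and 2√(Dt) = 2√(0.0105 × 34.8) = 1.209 m.
Argument (x−vt)/(2√(Dt)) = (80.1 − 80.388)/1.209 = -0.2382; ½·erfc(-0.2382) = 0.6319.
C = 8.97 × 0.6319 = 5.67 mg/L.

5.67 mg/L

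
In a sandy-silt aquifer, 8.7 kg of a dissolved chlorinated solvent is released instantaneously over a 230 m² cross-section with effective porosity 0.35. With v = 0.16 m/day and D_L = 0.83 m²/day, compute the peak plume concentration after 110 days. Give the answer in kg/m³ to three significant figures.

0.00319 kg/m³

The peak of an instantaneous 1D plume sits at x = vt; there the Gaussian factor is 1 and C_max = M/(n_e·A·√(4πDt)), where n_e·A is the pore area the mass is dissolved in.
√(4πDt) = √(4π × 0.83 × 110) = 33.87 m, so C_max = 8.7/(0.35 × 230 × 33.87) = 0.00319 kg/m³.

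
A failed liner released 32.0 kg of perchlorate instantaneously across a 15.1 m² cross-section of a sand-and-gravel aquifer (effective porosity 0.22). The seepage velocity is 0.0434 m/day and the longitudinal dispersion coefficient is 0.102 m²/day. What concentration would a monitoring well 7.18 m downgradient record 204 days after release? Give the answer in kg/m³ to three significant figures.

For an instantaneous plane source, C(x,t) = M/(n_e·A·√(4πDt)) · exp(−(x−vt)²/(4Dt)), with n_e·A the pore (flow) area.
Plume center vt = 0.0434 × 204 = 8.8536 m, so the well at 7.18 m is 1.6736 m upgradient of the peak.
√(4πDt) = 16.17 m, giving peak height M/(n_e·A·√(4πDt)) = 32.0/(0.22 × 15.1 × 16.17) = 0.5957 kg/m³.
(x−vt)²/(4Dt) = (-1.6736)²/(4 × 0.102 × 204) = 0.03365; exp(−0.03365) = 0.9669.
C = 0.5957 × 0.9669 = 0.576 kg/m³.

0.576 kg/m³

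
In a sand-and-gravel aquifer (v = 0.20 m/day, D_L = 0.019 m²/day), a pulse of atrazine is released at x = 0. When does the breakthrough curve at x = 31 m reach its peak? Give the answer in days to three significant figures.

For the 1D instantaneous-source solution, setting ∂C/∂t = 0 at fixed x gives v²t² + 2Dt − x² = 0, so t = (√(D² + v²x²) − D)/v².
√(D² + v²x²) = √(0.019² + 0.20² × 31²) = 6.200; v² = 0.04.
t = (6.200 − 0.019)/0.04 = 155 days (vs. the pure-advection estimate x/v = 155 d).

155 days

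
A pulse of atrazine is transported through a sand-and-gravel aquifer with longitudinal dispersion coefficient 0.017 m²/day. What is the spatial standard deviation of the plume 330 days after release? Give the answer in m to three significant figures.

Dispersive spreading gives a Gaussian with σ² = 2Dt; advection only shifts the center.
σ = √(2 × 0.017 × 330) = 3.35 m.

3.35 m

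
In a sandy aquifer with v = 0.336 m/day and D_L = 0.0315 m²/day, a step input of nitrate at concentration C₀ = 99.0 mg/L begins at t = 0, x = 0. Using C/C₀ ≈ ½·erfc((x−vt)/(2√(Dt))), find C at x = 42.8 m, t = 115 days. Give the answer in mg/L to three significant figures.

6.05 mg/L

For a continuous step input, C/C₀ ≈ ½·erfc((x−vt)/(2√(Dt))).
vt = 0.336 × 115 = 38.64 m and 2√(Dt) = 2√(0.0315 × 115) = 3.807 m.
Argument (x−vt)/(2√(Dt)) = (42.8 − 38.64)/3.807 = 1.093; ½·erfc(1.093) = 0.06108.
C = 99.0 × 0.06108 = 6.05 mg/L.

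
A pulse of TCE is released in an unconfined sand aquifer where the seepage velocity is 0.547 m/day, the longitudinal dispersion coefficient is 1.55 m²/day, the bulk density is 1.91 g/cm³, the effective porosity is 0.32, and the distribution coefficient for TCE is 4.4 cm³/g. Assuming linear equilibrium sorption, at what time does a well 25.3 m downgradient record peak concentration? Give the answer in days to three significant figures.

Retardation factor R = 1 + ρ_b·K_d/n = 1 + 1.91 × 4.4/0.32 = 27.26.
Sorption retards both mechanisms: v_R = v/R = 0.02007 m/day, D_R = D/R = 0.05686 m²/day.
Peak time from v_R²t² + 2D_R t − x² = 0: t = (√(D_R² + v_R²x²) − D_R)/v_R².
√(D_R² + v_R²x²) = √(0.05686² + 0.02007² × 25.3²) = 0.5109; v_R² = 0.0004028.
t = (0.5109 − 0.05686)/0.0004028 = 1130 days.

1130 days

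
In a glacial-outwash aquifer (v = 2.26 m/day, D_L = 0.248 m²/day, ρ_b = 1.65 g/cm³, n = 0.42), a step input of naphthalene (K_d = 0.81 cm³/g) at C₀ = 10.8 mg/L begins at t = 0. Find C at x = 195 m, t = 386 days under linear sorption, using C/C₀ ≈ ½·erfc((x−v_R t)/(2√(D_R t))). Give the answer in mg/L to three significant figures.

Retardation factor R = 1 + ρ_b·K_d/n = 1 + 1.65 × 0.81/0.42 = 4.182.
Sorption retards both mechanisms: v_R = v/R = 0.5404 m/day, D_R = D/R = 0.05930 m²/day.
v_R·t = 0.5404 × 386 = 208.5944 m; 2√(D_R t) = 9.569 m; argument = (195 − 208.5944)/9.569 = -1.421.
C = C₀ × ½·erfc(-1.421) = 10.8 × 0.9778 = 10.6 mg/L.

10.6 mg/L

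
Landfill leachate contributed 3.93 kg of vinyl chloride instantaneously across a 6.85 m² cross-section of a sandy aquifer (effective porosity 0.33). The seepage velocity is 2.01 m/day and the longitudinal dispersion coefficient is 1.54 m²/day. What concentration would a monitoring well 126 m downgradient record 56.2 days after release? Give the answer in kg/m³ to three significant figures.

For an instantaneous plane source, C(x,t) = M/(n_e·A·√(4πDt)) · exp(−(x−vt)²/(4Dt)), with n_e·A the pore (flow) area.
Plume center vt = 2.01 × 56.2 = 112.962 m, so the well at 126 m is 13.038 m downgradient of the peak.
√(4πDt) = 32.98 m, giving peak height M/(n_e·A·√(4πDt)) = 3.93/(0.33 × 6.85 × 32.98) = 0.05272 kg/m³.
(x−vt)²/(4Dt) = (13.038)²/(4 × 1.54 × 56.2) = 0.4910; exp(−0.4910) = 0.6120.
C = 0.05272 × 0.6120 = 0.0323 kg/m³.

0.0323 kg/m³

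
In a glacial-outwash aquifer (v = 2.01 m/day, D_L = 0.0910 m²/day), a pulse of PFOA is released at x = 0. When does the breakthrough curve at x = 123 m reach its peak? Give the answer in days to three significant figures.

For the 1D instantaneous-source solution, setting ∂C/∂t = 0 at fixed x gives v²t² + 2Dt − x² = 0, so t = (√(D² + v²x²) − D)/v².
√(D² + v²x²) = √(0.0910² + 2.01² × 123²) = 247.2; v² = 4.0401.
t = (247.2 − 0.0910)/4.0401 = 61.2 days (vs. the pure-advection estimate x/v = 61.2 d).

61.2 days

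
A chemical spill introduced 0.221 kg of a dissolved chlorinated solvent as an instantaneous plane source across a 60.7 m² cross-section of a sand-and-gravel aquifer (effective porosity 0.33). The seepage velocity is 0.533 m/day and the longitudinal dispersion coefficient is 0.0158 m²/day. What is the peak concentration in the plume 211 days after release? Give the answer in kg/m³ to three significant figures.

The peak of an instantaneous 1D plume sits at x = vt; there the Gaussian factor is 1 and C_max = M/(n_e·A·√(4πDt)), where n_e·A is the pore area the mass is dissolved in.
√(4πDt) = √(4π × 0.0158 × 211) = 6.473 m, so C_max = 0.221/(0.33 × 60.7 × 6.473) = 0.00170 kg/m³.

0.00170 kg/m³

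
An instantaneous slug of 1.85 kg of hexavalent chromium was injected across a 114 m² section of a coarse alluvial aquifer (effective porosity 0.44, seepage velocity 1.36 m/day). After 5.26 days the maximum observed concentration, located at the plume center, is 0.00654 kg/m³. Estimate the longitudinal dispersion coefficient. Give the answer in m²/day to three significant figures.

0.481 m²/day

At the plume center C_max = M/(n_e·A·√(4πDt)), so D = M²/(4πt·(n_e·A·C_max)²).
n_e·A·C_max = 0.44 × 114 × 0.00654 = 0.3280 kg/m.
D = 1.85²/(4π × 5.26 × 0.3280²) = 0.481 m²/day.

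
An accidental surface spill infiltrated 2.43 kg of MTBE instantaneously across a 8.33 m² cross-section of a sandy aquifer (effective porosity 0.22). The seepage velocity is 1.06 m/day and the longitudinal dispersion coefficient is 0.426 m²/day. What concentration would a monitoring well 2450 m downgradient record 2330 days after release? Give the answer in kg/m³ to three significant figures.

For an instantaneous plane source, C(x,t) = M/(n_e·A·√(4πDt)) · exp(−(x−vt)²/(4Dt)), with n_e·A the pore (flow) area.
Plume center vt = 1.06 × 2330 = 2469.8 m, so the well at 2450 m is 19.8 m upgradient of the peak.
√(4πDt) = 111.7 m, giving peak height M/(n_e·A·√(4πDt)) = 2.43/(0.22 × 8.33 × 111.7) = 0.01187 kg/m³.
(x−vt)²/(4Dt) = (-19.8)²/(4 × 0.426 × 2330) = 0.09874; exp(−0.09874) = 0.9060.
C = 0.01187 × 0.9060 = 0.0108 kg/m³.

0.0108 kg/m³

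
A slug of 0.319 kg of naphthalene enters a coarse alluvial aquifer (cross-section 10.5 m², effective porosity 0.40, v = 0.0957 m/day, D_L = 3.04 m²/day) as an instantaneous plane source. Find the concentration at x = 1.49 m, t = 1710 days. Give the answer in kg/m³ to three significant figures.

For an instantaneous plane source, C(x,t) = M/(n_e·A·√(4πDt)) · exp(−(x−vt)²/(4Dt)), with n_e·A the pore (flow) area.
Plume center vt = 0.0957 × 1710 = 163.647 m, so the well at 1.49 m is 162.157 m upgradient of the peak.
√(4πDt) = 255.6 m, giving peak height M/(n_e·A·√(4πDt)) = 0.319/(0.40 × 10.5 × 255.6) = 0.0002972 kg/m³.
(x−vt)²/(4Dt) = (-162.157)²/(4 × 3.04 × 1710) = 1.265; exp(−1.265) = 0.2822.
C = 0.0002972 × 0.2822 = 8.39e-05 kg/m³.

8.39e-05 kg/m³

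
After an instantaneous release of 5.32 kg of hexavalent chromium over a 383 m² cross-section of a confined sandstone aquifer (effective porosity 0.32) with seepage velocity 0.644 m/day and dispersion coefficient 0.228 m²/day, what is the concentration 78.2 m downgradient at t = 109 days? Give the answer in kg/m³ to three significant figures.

For an instantaneous plane source, C(x,t) = M/(n_e·A·√(4πDt)) · exp(−(x−vt)²/(4Dt)), with n_e·A the pore (flow) area.
Plume center vt = 0.644 × 109 = 70.196 m, so the well at 78.2 m is 8.004 m downgradient of the peak.
√(4πDt) = 17.67 m, giving peak height M/(n_e·A·√(4πDt)) = 5.32/(0.32 × 383 × 17.67) = 0.002457 kg/m³.
(x−vt)²/(4Dt) = (8.004)²/(4 × 0.228 × 109) = 0.6445; exp(−0.6445) = 0.5249.
C = 0.002457 × 0.5249 = 0.00129 kg/m³.

0.00129 kg/m³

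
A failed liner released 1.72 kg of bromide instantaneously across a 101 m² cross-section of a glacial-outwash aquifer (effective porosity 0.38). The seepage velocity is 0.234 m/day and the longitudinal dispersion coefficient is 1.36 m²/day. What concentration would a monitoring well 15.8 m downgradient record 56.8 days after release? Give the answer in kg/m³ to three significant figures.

For an instantaneous plane source, C(x,t) = M/(n_e·A·√(4πDt)) · exp(−(x−vt)²/(4Dt)), with n_e·A the pore (flow) area.
Plume center vt = 0.234 × 56.8 = 13.2912 m, so the well at 15.8 m is 2.5088 m downgradient of the peak.
√(4πDt) = 31.16 m, giving peak height M/(n_e·A·√(4πDt)) = 1.72/(0.38 × 101 × 31.16) = 0.001438 kg/m³.
(x−vt)²/(4Dt) = (2.5088)²/(4 × 1.36 × 56.8) = 0.02037; exp(−0.02037) = 0.9798.
C = 0.001438 × 0.9798 = 0.00141 kg/m³.

0.00141 kg/m³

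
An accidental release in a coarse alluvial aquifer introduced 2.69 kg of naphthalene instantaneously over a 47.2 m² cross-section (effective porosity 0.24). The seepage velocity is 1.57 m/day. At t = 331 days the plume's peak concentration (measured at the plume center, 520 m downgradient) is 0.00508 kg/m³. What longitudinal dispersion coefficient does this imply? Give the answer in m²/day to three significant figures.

At the plume center C_max = M/(n_e·A·√(4πDt)), so D = M²/(4πt·(n_e·A·C_max)²).
n_e·A·C_max = 0.24 × 47.2 × 0.00508 = 0.05755 kg/m.
D = 2.69²/(4π × 331 × 0.05755²) = 0.525 m²/day.

0.525 m²/day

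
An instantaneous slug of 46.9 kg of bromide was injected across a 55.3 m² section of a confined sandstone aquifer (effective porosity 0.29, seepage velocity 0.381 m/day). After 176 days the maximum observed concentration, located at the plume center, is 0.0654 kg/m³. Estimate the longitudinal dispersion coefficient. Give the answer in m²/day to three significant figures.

At the plume center C_max = M/(n_e·A·√(4πDt)), so D = M²/(4πt·(n_e·A·C_max)²).
n_e·A·C_max = 0.29 × 55.3 × 0.0654 = 1.049 kg/m.
D = 46.9²/(4π × 176 × 1.049²) = 0.904 m²/day.

0.904 m²/day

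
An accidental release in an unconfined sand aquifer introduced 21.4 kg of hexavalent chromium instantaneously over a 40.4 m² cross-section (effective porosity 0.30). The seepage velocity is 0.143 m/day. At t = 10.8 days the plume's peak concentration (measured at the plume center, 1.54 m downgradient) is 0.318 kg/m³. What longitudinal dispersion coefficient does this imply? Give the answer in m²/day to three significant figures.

At the plume center C_max = M/(n_e·A·√(4πDt)), so D = M²/(4πt·(n_e·A·C_max)²).
n_e·A·C_max = 0.30 × 40.4 × 0.318 = 3.854 kg/m.
D = 21.4²/(4π × 10.8 × 3.854²) = 0.227 m²/day.

0.227 m²/day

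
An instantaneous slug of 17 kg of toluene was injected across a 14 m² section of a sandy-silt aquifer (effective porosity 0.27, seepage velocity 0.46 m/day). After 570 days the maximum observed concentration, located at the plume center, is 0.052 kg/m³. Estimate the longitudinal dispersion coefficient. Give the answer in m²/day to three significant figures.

At the plume center C_max = M/(n_e·A·√(4πDt)), so D = M²/(4πt·(n_e·A·C_max)²).
n_e·A·C_max = 0.27 × 14 × 0.052 = 0.1966 kg/m.
D = 17²/(4π × 570 × 0.1966²) = 1.04 m²/day.

1.04 m²/day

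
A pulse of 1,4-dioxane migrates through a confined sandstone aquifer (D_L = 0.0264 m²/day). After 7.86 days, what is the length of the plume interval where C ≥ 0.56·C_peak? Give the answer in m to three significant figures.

The plume is Gaussian with σ = √(2Dt) = √(2 × 0.0264 × 7.86) = 0.6442 m.
C/C_peak = exp(−Δx²/(2σ²)) = 0.56 ⇒ Δx = σ·√(−2 ln 0.56) = 0.6442 × 1.077 = 0.6938 m.
Width = 2Δx = 1.39 m.

1.39 m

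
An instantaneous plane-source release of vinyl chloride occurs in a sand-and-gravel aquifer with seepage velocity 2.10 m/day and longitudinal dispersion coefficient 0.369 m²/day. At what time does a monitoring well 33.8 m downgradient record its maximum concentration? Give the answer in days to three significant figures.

16.0 days

For the 1D instantaneous-source solution, setting ∂C/∂t = 0 at fixed x gives v²t² + 2Dt − x² = 0, so t = (√(D² + v²x²) − D)/v².
√(D² + v²x²) = √(0.369² + 2.10² × 33.8²) = 70.98; v² = 4.41.
t = (70.98 − 0.369)/4.41 = 16.0 days (vs. the pure-advection estimate x/v = 16.1 d).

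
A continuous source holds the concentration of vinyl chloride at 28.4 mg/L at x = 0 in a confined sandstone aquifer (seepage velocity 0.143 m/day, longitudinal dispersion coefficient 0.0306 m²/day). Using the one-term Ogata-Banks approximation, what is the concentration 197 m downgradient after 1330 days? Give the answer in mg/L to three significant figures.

6.40 mg/L

For a continuous step input, C/C₀ ≈ ½·erfc((x−vt)/(2√(Dt))).
vt = 0.143 × 1330 = 190.19 m and 2√(Dt) = 2√(0.0306 × 1330) = 12.76 m.
Argument (x−vt)/(2√(Dt)) = (197 − 190.19)/12.76 = 0.5337; ½·erfc(0.5337) = 0.2252.
C = 28.4 × 0.2252 = 6.40 mg/L.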